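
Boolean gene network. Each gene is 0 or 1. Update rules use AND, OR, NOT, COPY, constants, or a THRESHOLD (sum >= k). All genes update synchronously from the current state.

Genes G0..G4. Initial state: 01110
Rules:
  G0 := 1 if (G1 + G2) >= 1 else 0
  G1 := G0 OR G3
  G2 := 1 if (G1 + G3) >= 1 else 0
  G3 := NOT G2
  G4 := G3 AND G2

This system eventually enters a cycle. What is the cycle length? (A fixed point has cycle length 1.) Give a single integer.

Answer: 1

Derivation:
Step 0: 01110
Step 1: G0=(1+1>=1)=1 G1=G0|G3=0|1=1 G2=(1+1>=1)=1 G3=NOT G2=NOT 1=0 G4=G3&G2=1&1=1 -> 11101
Step 2: G0=(1+1>=1)=1 G1=G0|G3=1|0=1 G2=(1+0>=1)=1 G3=NOT G2=NOT 1=0 G4=G3&G2=0&1=0 -> 11100
Step 3: G0=(1+1>=1)=1 G1=G0|G3=1|0=1 G2=(1+0>=1)=1 G3=NOT G2=NOT 1=0 G4=G3&G2=0&1=0 -> 11100
State from step 3 equals state from step 2 -> cycle length 1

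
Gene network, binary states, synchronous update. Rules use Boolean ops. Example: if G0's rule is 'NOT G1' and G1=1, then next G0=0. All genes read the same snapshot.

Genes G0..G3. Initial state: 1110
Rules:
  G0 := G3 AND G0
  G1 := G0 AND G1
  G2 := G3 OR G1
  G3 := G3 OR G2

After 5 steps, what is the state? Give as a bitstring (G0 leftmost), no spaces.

Step 1: G0=G3&G0=0&1=0 G1=G0&G1=1&1=1 G2=G3|G1=0|1=1 G3=G3|G2=0|1=1 -> 0111
Step 2: G0=G3&G0=1&0=0 G1=G0&G1=0&1=0 G2=G3|G1=1|1=1 G3=G3|G2=1|1=1 -> 0011
Step 3: G0=G3&G0=1&0=0 G1=G0&G1=0&0=0 G2=G3|G1=1|0=1 G3=G3|G2=1|1=1 -> 0011
Step 4: G0=G3&G0=1&0=0 G1=G0&G1=0&0=0 G2=G3|G1=1|0=1 G3=G3|G2=1|1=1 -> 0011
Step 5: G0=G3&G0=1&0=0 G1=G0&G1=0&0=0 G2=G3|G1=1|0=1 G3=G3|G2=1|1=1 -> 0011

0011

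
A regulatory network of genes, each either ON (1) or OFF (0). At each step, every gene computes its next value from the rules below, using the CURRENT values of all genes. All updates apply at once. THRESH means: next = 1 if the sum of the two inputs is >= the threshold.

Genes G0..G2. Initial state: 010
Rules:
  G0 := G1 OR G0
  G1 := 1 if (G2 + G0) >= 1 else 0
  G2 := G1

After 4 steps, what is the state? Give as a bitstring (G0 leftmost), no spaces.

Step 1: G0=G1|G0=1|0=1 G1=(0+0>=1)=0 G2=G1=1 -> 101
Step 2: G0=G1|G0=0|1=1 G1=(1+1>=1)=1 G2=G1=0 -> 110
Step 3: G0=G1|G0=1|1=1 G1=(0+1>=1)=1 G2=G1=1 -> 111
Step 4: G0=G1|G0=1|1=1 G1=(1+1>=1)=1 G2=G1=1 -> 111

111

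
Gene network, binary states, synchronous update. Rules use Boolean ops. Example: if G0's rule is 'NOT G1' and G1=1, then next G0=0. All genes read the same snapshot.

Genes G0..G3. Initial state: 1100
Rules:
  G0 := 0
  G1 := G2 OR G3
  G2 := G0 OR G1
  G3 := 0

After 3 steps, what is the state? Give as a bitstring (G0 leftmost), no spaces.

Step 1: G0=0(const) G1=G2|G3=0|0=0 G2=G0|G1=1|1=1 G3=0(const) -> 0010
Step 2: G0=0(const) G1=G2|G3=1|0=1 G2=G0|G1=0|0=0 G3=0(const) -> 0100
Step 3: G0=0(const) G1=G2|G3=0|0=0 G2=G0|G1=0|1=1 G3=0(const) -> 0010

0010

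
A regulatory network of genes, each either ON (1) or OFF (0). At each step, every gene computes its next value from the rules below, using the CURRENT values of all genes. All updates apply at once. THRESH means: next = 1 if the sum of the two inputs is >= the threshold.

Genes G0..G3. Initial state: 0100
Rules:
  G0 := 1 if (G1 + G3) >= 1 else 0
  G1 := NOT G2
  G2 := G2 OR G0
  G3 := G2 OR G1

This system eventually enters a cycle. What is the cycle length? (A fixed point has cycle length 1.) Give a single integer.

Step 0: 0100
Step 1: G0=(1+0>=1)=1 G1=NOT G2=NOT 0=1 G2=G2|G0=0|0=0 G3=G2|G1=0|1=1 -> 1101
Step 2: G0=(1+1>=1)=1 G1=NOT G2=NOT 0=1 G2=G2|G0=0|1=1 G3=G2|G1=0|1=1 -> 1111
Step 3: G0=(1+1>=1)=1 G1=NOT G2=NOT 1=0 G2=G2|G0=1|1=1 G3=G2|G1=1|1=1 -> 1011
Step 4: G0=(0+1>=1)=1 G1=NOT G2=NOT 1=0 G2=G2|G0=1|1=1 G3=G2|G1=1|0=1 -> 1011
State from step 4 equals state from step 3 -> cycle length 1

Answer: 1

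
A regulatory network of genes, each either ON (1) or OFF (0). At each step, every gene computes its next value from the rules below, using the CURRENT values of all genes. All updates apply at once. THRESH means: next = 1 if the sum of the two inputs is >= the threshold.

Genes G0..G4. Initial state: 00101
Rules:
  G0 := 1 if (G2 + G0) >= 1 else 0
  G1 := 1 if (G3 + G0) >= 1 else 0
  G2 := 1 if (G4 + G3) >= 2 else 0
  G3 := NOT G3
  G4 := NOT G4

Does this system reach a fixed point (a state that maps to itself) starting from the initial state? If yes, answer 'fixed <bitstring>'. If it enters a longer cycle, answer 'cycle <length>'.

Answer: cycle 2

Derivation:
Step 0: 00101
Step 1: G0=(1+0>=1)=1 G1=(0+0>=1)=0 G2=(1+0>=2)=0 G3=NOT G3=NOT 0=1 G4=NOT G4=NOT 1=0 -> 10010
Step 2: G0=(0+1>=1)=1 G1=(1+1>=1)=1 G2=(0+1>=2)=0 G3=NOT G3=NOT 1=0 G4=NOT G4=NOT 0=1 -> 11001
Step 3: G0=(0+1>=1)=1 G1=(0+1>=1)=1 G2=(1+0>=2)=0 G3=NOT G3=NOT 0=1 G4=NOT G4=NOT 1=0 -> 11010
Step 4: G0=(0+1>=1)=1 G1=(1+1>=1)=1 G2=(0+1>=2)=0 G3=NOT G3=NOT 1=0 G4=NOT G4=NOT 0=1 -> 11001
Cycle of length 2 starting at step 2 -> no fixed point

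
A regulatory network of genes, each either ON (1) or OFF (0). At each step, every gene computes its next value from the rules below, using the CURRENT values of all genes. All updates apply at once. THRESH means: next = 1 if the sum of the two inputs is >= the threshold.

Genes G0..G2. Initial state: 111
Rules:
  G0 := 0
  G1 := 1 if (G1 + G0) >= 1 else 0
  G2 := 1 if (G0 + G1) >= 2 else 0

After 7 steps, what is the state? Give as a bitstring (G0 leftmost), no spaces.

Step 1: G0=0(const) G1=(1+1>=1)=1 G2=(1+1>=2)=1 -> 011
Step 2: G0=0(const) G1=(1+0>=1)=1 G2=(0+1>=2)=0 -> 010
Step 3: G0=0(const) G1=(1+0>=1)=1 G2=(0+1>=2)=0 -> 010
Step 4: G0=0(const) G1=(1+0>=1)=1 G2=(0+1>=2)=0 -> 010
Step 5: G0=0(const) G1=(1+0>=1)=1 G2=(0+1>=2)=0 -> 010
Step 6: G0=0(const) G1=(1+0>=1)=1 G2=(0+1>=2)=0 -> 010
Step 7: G0=0(const) G1=(1+0>=1)=1 G2=(0+1>=2)=0 -> 010

010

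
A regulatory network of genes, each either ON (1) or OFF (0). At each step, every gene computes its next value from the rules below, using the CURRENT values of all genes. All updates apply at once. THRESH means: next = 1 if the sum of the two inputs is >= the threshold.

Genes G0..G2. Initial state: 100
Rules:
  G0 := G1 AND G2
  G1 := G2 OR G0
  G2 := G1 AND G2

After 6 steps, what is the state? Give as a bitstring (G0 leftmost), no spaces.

Step 1: G0=G1&G2=0&0=0 G1=G2|G0=0|1=1 G2=G1&G2=0&0=0 -> 010
Step 2: G0=G1&G2=1&0=0 G1=G2|G0=0|0=0 G2=G1&G2=1&0=0 -> 000
Step 3: G0=G1&G2=0&0=0 G1=G2|G0=0|0=0 G2=G1&G2=0&0=0 -> 000
Step 4: G0=G1&G2=0&0=0 G1=G2|G0=0|0=0 G2=G1&G2=0&0=0 -> 000
Step 5: G0=G1&G2=0&0=0 G1=G2|G0=0|0=0 G2=G1&G2=0&0=0 -> 000
Step 6: G0=G1&G2=0&0=0 G1=G2|G0=0|0=0 G2=G1&G2=0&0=0 -> 000

000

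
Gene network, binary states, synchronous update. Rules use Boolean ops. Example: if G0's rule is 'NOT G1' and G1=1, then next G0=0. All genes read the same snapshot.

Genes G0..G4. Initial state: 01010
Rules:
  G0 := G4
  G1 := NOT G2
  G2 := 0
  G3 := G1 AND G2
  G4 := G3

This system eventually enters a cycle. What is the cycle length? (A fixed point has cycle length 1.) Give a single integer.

Answer: 1

Derivation:
Step 0: 01010
Step 1: G0=G4=0 G1=NOT G2=NOT 0=1 G2=0(const) G3=G1&G2=1&0=0 G4=G3=1 -> 01001
Step 2: G0=G4=1 G1=NOT G2=NOT 0=1 G2=0(const) G3=G1&G2=1&0=0 G4=G3=0 -> 11000
Step 3: G0=G4=0 G1=NOT G2=NOT 0=1 G2=0(const) G3=G1&G2=1&0=0 G4=G3=0 -> 01000
Step 4: G0=G4=0 G1=NOT G2=NOT 0=1 G2=0(const) G3=G1&G2=1&0=0 G4=G3=0 -> 01000
State from step 4 equals state from step 3 -> cycle length 1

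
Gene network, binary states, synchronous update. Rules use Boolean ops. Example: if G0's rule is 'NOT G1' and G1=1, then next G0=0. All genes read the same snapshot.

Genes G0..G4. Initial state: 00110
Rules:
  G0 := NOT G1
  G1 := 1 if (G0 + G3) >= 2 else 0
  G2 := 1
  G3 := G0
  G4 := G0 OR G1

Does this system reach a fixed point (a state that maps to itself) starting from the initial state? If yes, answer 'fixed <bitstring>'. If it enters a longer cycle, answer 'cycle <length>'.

Answer: cycle 5

Derivation:
Step 0: 00110
Step 1: G0=NOT G1=NOT 0=1 G1=(0+1>=2)=0 G2=1(const) G3=G0=0 G4=G0|G1=0|0=0 -> 10100
Step 2: G0=NOT G1=NOT 0=1 G1=(1+0>=2)=0 G2=1(const) G3=G0=1 G4=G0|G1=1|0=1 -> 10111
Step 3: G0=NOT G1=NOT 0=1 G1=(1+1>=2)=1 G2=1(const) G3=G0=1 G4=G0|G1=1|0=1 -> 11111
Step 4: G0=NOT G1=NOT 1=0 G1=(1+1>=2)=1 G2=1(const) G3=G0=1 G4=G0|G1=1|1=1 -> 01111
Step 5: G0=NOT G1=NOT 1=0 G1=(0+1>=2)=0 G2=1(const) G3=G0=0 G4=G0|G1=0|1=1 -> 00101
Step 6: G0=NOT G1=NOT 0=1 G1=(0+0>=2)=0 G2=1(const) G3=G0=0 G4=G0|G1=0|0=0 -> 10100
Cycle of length 5 starting at step 1 -> no fixed point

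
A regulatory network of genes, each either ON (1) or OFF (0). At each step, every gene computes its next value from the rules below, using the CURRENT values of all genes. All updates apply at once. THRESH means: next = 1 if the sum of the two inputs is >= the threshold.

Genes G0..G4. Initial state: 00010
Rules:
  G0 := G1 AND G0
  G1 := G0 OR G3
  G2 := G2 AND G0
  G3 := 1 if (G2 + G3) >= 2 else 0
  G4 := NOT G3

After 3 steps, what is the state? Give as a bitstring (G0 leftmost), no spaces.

Step 1: G0=G1&G0=0&0=0 G1=G0|G3=0|1=1 G2=G2&G0=0&0=0 G3=(0+1>=2)=0 G4=NOT G3=NOT 1=0 -> 01000
Step 2: G0=G1&G0=1&0=0 G1=G0|G3=0|0=0 G2=G2&G0=0&0=0 G3=(0+0>=2)=0 G4=NOT G3=NOT 0=1 -> 00001
Step 3: G0=G1&G0=0&0=0 G1=G0|G3=0|0=0 G2=G2&G0=0&0=0 G3=(0+0>=2)=0 G4=NOT G3=NOT 0=1 -> 00001

00001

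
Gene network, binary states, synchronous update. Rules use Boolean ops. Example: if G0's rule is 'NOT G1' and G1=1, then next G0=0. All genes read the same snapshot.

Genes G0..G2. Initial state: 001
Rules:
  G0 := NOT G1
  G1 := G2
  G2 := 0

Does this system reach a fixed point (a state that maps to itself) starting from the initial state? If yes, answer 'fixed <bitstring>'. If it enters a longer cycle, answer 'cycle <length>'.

Answer: fixed 100

Derivation:
Step 0: 001
Step 1: G0=NOT G1=NOT 0=1 G1=G2=1 G2=0(const) -> 110
Step 2: G0=NOT G1=NOT 1=0 G1=G2=0 G2=0(const) -> 000
Step 3: G0=NOT G1=NOT 0=1 G1=G2=0 G2=0(const) -> 100
Step 4: G0=NOT G1=NOT 0=1 G1=G2=0 G2=0(const) -> 100
Fixed point reached at step 3: 100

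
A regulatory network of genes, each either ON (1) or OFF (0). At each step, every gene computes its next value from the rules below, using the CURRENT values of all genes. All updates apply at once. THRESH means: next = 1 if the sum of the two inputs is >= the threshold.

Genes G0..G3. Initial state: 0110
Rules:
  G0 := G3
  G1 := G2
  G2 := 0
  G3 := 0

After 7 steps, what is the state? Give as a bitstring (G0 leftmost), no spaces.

Step 1: G0=G3=0 G1=G2=1 G2=0(const) G3=0(const) -> 0100
Step 2: G0=G3=0 G1=G2=0 G2=0(const) G3=0(const) -> 0000
Step 3: G0=G3=0 G1=G2=0 G2=0(const) G3=0(const) -> 0000
Step 4: G0=G3=0 G1=G2=0 G2=0(const) G3=0(const) -> 0000
Step 5: G0=G3=0 G1=G2=0 G2=0(const) G3=0(const) -> 0000
Step 6: G0=G3=0 G1=G2=0 G2=0(const) G3=0(const) -> 0000
Step 7: G0=G3=0 G1=G2=0 G2=0(const) G3=0(const) -> 0000

0000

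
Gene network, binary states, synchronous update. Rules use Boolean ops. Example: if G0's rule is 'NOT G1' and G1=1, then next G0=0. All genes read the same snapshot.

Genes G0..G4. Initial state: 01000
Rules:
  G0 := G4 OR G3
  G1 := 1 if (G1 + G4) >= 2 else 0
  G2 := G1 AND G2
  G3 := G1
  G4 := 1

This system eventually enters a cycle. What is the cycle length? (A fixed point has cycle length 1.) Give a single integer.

Step 0: 01000
Step 1: G0=G4|G3=0|0=0 G1=(1+0>=2)=0 G2=G1&G2=1&0=0 G3=G1=1 G4=1(const) -> 00011
Step 2: G0=G4|G3=1|1=1 G1=(0+1>=2)=0 G2=G1&G2=0&0=0 G3=G1=0 G4=1(const) -> 10001
Step 3: G0=G4|G3=1|0=1 G1=(0+1>=2)=0 G2=G1&G2=0&0=0 G3=G1=0 G4=1(const) -> 10001
State from step 3 equals state from step 2 -> cycle length 1

Answer: 1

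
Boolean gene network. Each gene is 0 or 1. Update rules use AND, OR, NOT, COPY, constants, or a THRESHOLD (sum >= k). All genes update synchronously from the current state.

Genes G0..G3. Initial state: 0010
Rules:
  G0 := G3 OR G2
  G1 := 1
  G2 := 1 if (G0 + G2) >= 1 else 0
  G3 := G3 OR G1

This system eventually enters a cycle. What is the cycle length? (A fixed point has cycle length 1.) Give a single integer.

Step 0: 0010
Step 1: G0=G3|G2=0|1=1 G1=1(const) G2=(0+1>=1)=1 G3=G3|G1=0|0=0 -> 1110
Step 2: G0=G3|G2=0|1=1 G1=1(const) G2=(1+1>=1)=1 G3=G3|G1=0|1=1 -> 1111
Step 3: G0=G3|G2=1|1=1 G1=1(const) G2=(1+1>=1)=1 G3=G3|G1=1|1=1 -> 1111
State from step 3 equals state from step 2 -> cycle length 1

Answer: 1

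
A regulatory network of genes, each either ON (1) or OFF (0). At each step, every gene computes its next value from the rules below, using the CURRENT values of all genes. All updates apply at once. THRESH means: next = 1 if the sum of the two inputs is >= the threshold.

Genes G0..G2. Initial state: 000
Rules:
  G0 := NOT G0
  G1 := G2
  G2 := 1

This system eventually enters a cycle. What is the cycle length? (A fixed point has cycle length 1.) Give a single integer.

Step 0: 000
Step 1: G0=NOT G0=NOT 0=1 G1=G2=0 G2=1(const) -> 101
Step 2: G0=NOT G0=NOT 1=0 G1=G2=1 G2=1(const) -> 011
Step 3: G0=NOT G0=NOT 0=1 G1=G2=1 G2=1(const) -> 111
Step 4: G0=NOT G0=NOT 1=0 G1=G2=1 G2=1(const) -> 011
State from step 4 equals state from step 2 -> cycle length 2

Answer: 2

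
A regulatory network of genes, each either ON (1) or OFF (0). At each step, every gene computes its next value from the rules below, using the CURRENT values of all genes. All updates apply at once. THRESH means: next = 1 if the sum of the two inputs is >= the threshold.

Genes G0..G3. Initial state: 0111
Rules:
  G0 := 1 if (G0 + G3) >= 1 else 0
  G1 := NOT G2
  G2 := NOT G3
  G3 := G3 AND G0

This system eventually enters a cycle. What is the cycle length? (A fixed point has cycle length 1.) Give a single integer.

Answer: 1

Derivation:
Step 0: 0111
Step 1: G0=(0+1>=1)=1 G1=NOT G2=NOT 1=0 G2=NOT G3=NOT 1=0 G3=G3&G0=1&0=0 -> 1000
Step 2: G0=(1+0>=1)=1 G1=NOT G2=NOT 0=1 G2=NOT G3=NOT 0=1 G3=G3&G0=0&1=0 -> 1110
Step 3: G0=(1+0>=1)=1 G1=NOT G2=NOT 1=0 G2=NOT G3=NOT 0=1 G3=G3&G0=0&1=0 -> 1010
Step 4: G0=(1+0>=1)=1 G1=NOT G2=NOT 1=0 G2=NOT G3=NOT 0=1 G3=G3&G0=0&1=0 -> 1010
State from step 4 equals state from step 3 -> cycle length 1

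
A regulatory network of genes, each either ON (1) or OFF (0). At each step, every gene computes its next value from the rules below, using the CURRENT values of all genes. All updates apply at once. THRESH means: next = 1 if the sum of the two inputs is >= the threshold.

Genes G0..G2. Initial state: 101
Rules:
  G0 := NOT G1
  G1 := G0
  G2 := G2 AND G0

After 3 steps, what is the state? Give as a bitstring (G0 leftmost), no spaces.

Step 1: G0=NOT G1=NOT 0=1 G1=G0=1 G2=G2&G0=1&1=1 -> 111
Step 2: G0=NOT G1=NOT 1=0 G1=G0=1 G2=G2&G0=1&1=1 -> 011
Step 3: G0=NOT G1=NOT 1=0 G1=G0=0 G2=G2&G0=1&0=0 -> 000

000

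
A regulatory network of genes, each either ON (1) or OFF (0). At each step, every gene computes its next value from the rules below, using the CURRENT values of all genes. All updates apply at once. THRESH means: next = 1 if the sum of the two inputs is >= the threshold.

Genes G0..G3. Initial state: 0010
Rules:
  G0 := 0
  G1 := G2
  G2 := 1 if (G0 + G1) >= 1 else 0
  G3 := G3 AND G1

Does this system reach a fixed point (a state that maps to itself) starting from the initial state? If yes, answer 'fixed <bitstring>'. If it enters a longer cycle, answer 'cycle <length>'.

Answer: cycle 2

Derivation:
Step 0: 0010
Step 1: G0=0(const) G1=G2=1 G2=(0+0>=1)=0 G3=G3&G1=0&0=0 -> 0100
Step 2: G0=0(const) G1=G2=0 G2=(0+1>=1)=1 G3=G3&G1=0&1=0 -> 0010
Cycle of length 2 starting at step 0 -> no fixed point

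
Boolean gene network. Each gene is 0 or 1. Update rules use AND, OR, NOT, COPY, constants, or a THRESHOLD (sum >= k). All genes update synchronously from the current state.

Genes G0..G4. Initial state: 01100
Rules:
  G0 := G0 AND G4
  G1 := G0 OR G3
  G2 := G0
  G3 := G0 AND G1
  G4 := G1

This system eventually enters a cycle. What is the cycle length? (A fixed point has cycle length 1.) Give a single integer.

Answer: 1

Derivation:
Step 0: 01100
Step 1: G0=G0&G4=0&0=0 G1=G0|G3=0|0=0 G2=G0=0 G3=G0&G1=0&1=0 G4=G1=1 -> 00001
Step 2: G0=G0&G4=0&1=0 G1=G0|G3=0|0=0 G2=G0=0 G3=G0&G1=0&0=0 G4=G1=0 -> 00000
Step 3: G0=G0&G4=0&0=0 G1=G0|G3=0|0=0 G2=G0=0 G3=G0&G1=0&0=0 G4=G1=0 -> 00000
State from step 3 equals state from step 2 -> cycle length 1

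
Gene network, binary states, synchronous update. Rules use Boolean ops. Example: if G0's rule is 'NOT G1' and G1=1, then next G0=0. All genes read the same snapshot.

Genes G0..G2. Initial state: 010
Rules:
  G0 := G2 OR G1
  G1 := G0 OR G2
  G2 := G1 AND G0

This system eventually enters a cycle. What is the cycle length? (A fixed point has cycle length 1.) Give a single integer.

Step 0: 010
Step 1: G0=G2|G1=0|1=1 G1=G0|G2=0|0=0 G2=G1&G0=1&0=0 -> 100
Step 2: G0=G2|G1=0|0=0 G1=G0|G2=1|0=1 G2=G1&G0=0&1=0 -> 010
State from step 2 equals state from step 0 -> cycle length 2

Answer: 2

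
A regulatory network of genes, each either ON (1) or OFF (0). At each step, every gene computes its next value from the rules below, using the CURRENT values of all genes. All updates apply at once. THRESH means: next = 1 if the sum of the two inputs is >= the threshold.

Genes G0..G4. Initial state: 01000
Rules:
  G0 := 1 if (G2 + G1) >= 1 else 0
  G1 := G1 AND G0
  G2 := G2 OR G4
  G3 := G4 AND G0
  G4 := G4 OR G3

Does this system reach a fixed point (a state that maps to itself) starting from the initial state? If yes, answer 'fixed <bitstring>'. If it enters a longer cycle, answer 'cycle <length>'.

Step 0: 01000
Step 1: G0=(0+1>=1)=1 G1=G1&G0=1&0=0 G2=G2|G4=0|0=0 G3=G4&G0=0&0=0 G4=G4|G3=0|0=0 -> 10000
Step 2: G0=(0+0>=1)=0 G1=G1&G0=0&1=0 G2=G2|G4=0|0=0 G3=G4&G0=0&1=0 G4=G4|G3=0|0=0 -> 00000
Step 3: G0=(0+0>=1)=0 G1=G1&G0=0&0=0 G2=G2|G4=0|0=0 G3=G4&G0=0&0=0 G4=G4|G3=0|0=0 -> 00000
Fixed point reached at step 2: 00000

Answer: fixed 00000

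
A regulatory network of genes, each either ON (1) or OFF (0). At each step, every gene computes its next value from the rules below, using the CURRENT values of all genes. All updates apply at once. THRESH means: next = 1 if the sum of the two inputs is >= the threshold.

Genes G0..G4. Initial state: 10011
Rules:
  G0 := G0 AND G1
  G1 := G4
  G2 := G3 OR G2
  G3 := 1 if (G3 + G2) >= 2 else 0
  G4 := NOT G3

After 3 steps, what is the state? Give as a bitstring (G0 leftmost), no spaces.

Step 1: G0=G0&G1=1&0=0 G1=G4=1 G2=G3|G2=1|0=1 G3=(1+0>=2)=0 G4=NOT G3=NOT 1=0 -> 01100
Step 2: G0=G0&G1=0&1=0 G1=G4=0 G2=G3|G2=0|1=1 G3=(0+1>=2)=0 G4=NOT G3=NOT 0=1 -> 00101
Step 3: G0=G0&G1=0&0=0 G1=G4=1 G2=G3|G2=0|1=1 G3=(0+1>=2)=0 G4=NOT G3=NOT 0=1 -> 01101

01101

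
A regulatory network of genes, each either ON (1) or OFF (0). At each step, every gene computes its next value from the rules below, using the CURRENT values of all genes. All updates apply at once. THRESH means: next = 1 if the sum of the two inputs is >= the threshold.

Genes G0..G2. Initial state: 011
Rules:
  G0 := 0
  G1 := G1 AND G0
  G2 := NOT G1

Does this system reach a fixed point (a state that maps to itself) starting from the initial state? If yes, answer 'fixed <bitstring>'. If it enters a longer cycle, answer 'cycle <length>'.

Answer: fixed 001

Derivation:
Step 0: 011
Step 1: G0=0(const) G1=G1&G0=1&0=0 G2=NOT G1=NOT 1=0 -> 000
Step 2: G0=0(const) G1=G1&G0=0&0=0 G2=NOT G1=NOT 0=1 -> 001
Step 3: G0=0(const) G1=G1&G0=0&0=0 G2=NOT G1=NOT 0=1 -> 001
Fixed point reached at step 2: 001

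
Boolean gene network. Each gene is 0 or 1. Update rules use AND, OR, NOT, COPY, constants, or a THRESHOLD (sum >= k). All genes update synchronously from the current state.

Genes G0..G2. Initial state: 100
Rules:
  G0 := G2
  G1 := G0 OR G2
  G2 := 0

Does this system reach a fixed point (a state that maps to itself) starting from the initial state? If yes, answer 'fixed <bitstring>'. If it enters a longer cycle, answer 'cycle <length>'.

Answer: fixed 000

Derivation:
Step 0: 100
Step 1: G0=G2=0 G1=G0|G2=1|0=1 G2=0(const) -> 010
Step 2: G0=G2=0 G1=G0|G2=0|0=0 G2=0(const) -> 000
Step 3: G0=G2=0 G1=G0|G2=0|0=0 G2=0(const) -> 000
Fixed point reached at step 2: 000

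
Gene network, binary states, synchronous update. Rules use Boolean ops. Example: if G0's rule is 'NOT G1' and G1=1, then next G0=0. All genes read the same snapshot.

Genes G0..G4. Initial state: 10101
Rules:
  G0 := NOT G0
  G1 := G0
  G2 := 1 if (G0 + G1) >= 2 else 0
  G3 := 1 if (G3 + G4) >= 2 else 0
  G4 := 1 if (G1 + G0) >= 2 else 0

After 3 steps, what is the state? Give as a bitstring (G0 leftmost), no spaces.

Step 1: G0=NOT G0=NOT 1=0 G1=G0=1 G2=(1+0>=2)=0 G3=(0+1>=2)=0 G4=(0+1>=2)=0 -> 01000
Step 2: G0=NOT G0=NOT 0=1 G1=G0=0 G2=(0+1>=2)=0 G3=(0+0>=2)=0 G4=(1+0>=2)=0 -> 10000
Step 3: G0=NOT G0=NOT 1=0 G1=G0=1 G2=(1+0>=2)=0 G3=(0+0>=2)=0 G4=(0+1>=2)=0 -> 01000

01000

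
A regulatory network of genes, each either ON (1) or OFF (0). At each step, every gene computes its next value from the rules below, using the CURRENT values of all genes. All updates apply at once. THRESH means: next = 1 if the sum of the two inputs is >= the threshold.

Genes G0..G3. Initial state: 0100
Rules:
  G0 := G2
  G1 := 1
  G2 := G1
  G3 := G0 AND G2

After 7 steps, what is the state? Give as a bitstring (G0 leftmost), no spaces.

Step 1: G0=G2=0 G1=1(const) G2=G1=1 G3=G0&G2=0&0=0 -> 0110
Step 2: G0=G2=1 G1=1(const) G2=G1=1 G3=G0&G2=0&1=0 -> 1110
Step 3: G0=G2=1 G1=1(const) G2=G1=1 G3=G0&G2=1&1=1 -> 1111
Step 4: G0=G2=1 G1=1(const) G2=G1=1 G3=G0&G2=1&1=1 -> 1111
Step 5: G0=G2=1 G1=1(const) G2=G1=1 G3=G0&G2=1&1=1 -> 1111
Step 6: G0=G2=1 G1=1(const) G2=G1=1 G3=G0&G2=1&1=1 -> 1111
Step 7: G0=G2=1 G1=1(const) G2=G1=1 G3=G0&G2=1&1=1 -> 1111

1111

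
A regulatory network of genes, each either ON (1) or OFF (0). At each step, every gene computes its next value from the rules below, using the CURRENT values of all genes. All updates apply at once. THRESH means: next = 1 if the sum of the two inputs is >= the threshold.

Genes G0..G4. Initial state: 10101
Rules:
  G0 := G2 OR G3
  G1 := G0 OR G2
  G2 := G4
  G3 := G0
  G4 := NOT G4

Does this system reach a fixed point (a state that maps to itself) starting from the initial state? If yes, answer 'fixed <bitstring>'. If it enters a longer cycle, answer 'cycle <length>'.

Answer: cycle 2

Derivation:
Step 0: 10101
Step 1: G0=G2|G3=1|0=1 G1=G0|G2=1|1=1 G2=G4=1 G3=G0=1 G4=NOT G4=NOT 1=0 -> 11110
Step 2: G0=G2|G3=1|1=1 G1=G0|G2=1|1=1 G2=G4=0 G3=G0=1 G4=NOT G4=NOT 0=1 -> 11011
Step 3: G0=G2|G3=0|1=1 G1=G0|G2=1|0=1 G2=G4=1 G3=G0=1 G4=NOT G4=NOT 1=0 -> 11110
Cycle of length 2 starting at step 1 -> no fixed point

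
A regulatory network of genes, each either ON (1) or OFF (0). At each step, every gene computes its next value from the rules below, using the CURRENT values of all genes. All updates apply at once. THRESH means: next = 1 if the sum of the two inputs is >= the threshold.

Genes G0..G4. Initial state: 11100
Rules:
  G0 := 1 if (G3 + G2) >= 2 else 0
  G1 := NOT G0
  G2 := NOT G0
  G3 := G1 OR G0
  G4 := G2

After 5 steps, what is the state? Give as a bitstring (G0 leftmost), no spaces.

Step 1: G0=(0+1>=2)=0 G1=NOT G0=NOT 1=0 G2=NOT G0=NOT 1=0 G3=G1|G0=1|1=1 G4=G2=1 -> 00011
Step 2: G0=(1+0>=2)=0 G1=NOT G0=NOT 0=1 G2=NOT G0=NOT 0=1 G3=G1|G0=0|0=0 G4=G2=0 -> 01100
Step 3: G0=(0+1>=2)=0 G1=NOT G0=NOT 0=1 G2=NOT G0=NOT 0=1 G3=G1|G0=1|0=1 G4=G2=1 -> 01111
Step 4: G0=(1+1>=2)=1 G1=NOT G0=NOT 0=1 G2=NOT G0=NOT 0=1 G3=G1|G0=1|0=1 G4=G2=1 -> 11111
Step 5: G0=(1+1>=2)=1 G1=NOT G0=NOT 1=0 G2=NOT G0=NOT 1=0 G3=G1|G0=1|1=1 G4=G2=1 -> 10011

10011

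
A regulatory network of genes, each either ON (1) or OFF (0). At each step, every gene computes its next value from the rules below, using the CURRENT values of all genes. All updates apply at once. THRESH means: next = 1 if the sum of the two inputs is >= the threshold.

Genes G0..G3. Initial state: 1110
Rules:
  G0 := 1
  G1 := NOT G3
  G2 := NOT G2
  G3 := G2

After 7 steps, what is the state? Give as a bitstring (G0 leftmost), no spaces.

Step 1: G0=1(const) G1=NOT G3=NOT 0=1 G2=NOT G2=NOT 1=0 G3=G2=1 -> 1101
Step 2: G0=1(const) G1=NOT G3=NOT 1=0 G2=NOT G2=NOT 0=1 G3=G2=0 -> 1010
Step 3: G0=1(const) G1=NOT G3=NOT 0=1 G2=NOT G2=NOT 1=0 G3=G2=1 -> 1101
Step 4: G0=1(const) G1=NOT G3=NOT 1=0 G2=NOT G2=NOT 0=1 G3=G2=0 -> 1010
Step 5: G0=1(const) G1=NOT G3=NOT 0=1 G2=NOT G2=NOT 1=0 G3=G2=1 -> 1101
Step 6: G0=1(const) G1=NOT G3=NOT 1=0 G2=NOT G2=NOT 0=1 G3=G2=0 -> 1010
Step 7: G0=1(const) G1=NOT G3=NOT 0=1 G2=NOT G2=NOT 1=0 G3=G2=1 -> 1101

1101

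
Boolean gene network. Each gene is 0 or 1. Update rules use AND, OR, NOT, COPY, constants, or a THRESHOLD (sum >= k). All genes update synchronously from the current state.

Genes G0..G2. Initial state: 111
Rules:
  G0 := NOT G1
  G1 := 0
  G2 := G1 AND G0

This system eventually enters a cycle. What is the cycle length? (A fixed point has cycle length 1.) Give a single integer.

Step 0: 111
Step 1: G0=NOT G1=NOT 1=0 G1=0(const) G2=G1&G0=1&1=1 -> 001
Step 2: G0=NOT G1=NOT 0=1 G1=0(const) G2=G1&G0=0&0=0 -> 100
Step 3: G0=NOT G1=NOT 0=1 G1=0(const) G2=G1&G0=0&1=0 -> 100
State from step 3 equals state from step 2 -> cycle length 1

Answer: 1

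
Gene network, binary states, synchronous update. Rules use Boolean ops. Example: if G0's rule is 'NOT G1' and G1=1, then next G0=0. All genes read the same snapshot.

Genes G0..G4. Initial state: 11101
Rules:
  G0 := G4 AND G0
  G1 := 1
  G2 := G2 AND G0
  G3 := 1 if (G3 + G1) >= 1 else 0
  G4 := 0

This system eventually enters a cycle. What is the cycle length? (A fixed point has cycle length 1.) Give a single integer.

Answer: 1

Derivation:
Step 0: 11101
Step 1: G0=G4&G0=1&1=1 G1=1(const) G2=G2&G0=1&1=1 G3=(0+1>=1)=1 G4=0(const) -> 11110
Step 2: G0=G4&G0=0&1=0 G1=1(const) G2=G2&G0=1&1=1 G3=(1+1>=1)=1 G4=0(const) -> 01110
Step 3: G0=G4&G0=0&0=0 G1=1(const) G2=G2&G0=1&0=0 G3=(1+1>=1)=1 G4=0(const) -> 01010
Step 4: G0=G4&G0=0&0=0 G1=1(const) G2=G2&G0=0&0=0 G3=(1+1>=1)=1 G4=0(const) -> 01010
State from step 4 equals state from step 3 -> cycle length 1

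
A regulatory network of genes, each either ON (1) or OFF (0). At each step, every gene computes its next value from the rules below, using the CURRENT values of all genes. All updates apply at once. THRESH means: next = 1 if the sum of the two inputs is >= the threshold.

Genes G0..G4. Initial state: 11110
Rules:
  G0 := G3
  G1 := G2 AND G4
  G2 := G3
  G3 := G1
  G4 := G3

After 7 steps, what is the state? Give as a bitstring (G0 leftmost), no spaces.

Step 1: G0=G3=1 G1=G2&G4=1&0=0 G2=G3=1 G3=G1=1 G4=G3=1 -> 10111
Step 2: G0=G3=1 G1=G2&G4=1&1=1 G2=G3=1 G3=G1=0 G4=G3=1 -> 11101
Step 3: G0=G3=0 G1=G2&G4=1&1=1 G2=G3=0 G3=G1=1 G4=G3=0 -> 01010
Step 4: G0=G3=1 G1=G2&G4=0&0=0 G2=G3=1 G3=G1=1 G4=G3=1 -> 10111
Step 5: G0=G3=1 G1=G2&G4=1&1=1 G2=G3=1 G3=G1=0 G4=G3=1 -> 11101
Step 6: G0=G3=0 G1=G2&G4=1&1=1 G2=G3=0 G3=G1=1 G4=G3=0 -> 01010
Step 7: G0=G3=1 G1=G2&G4=0&0=0 G2=G3=1 G3=G1=1 G4=G3=1 -> 10111

10111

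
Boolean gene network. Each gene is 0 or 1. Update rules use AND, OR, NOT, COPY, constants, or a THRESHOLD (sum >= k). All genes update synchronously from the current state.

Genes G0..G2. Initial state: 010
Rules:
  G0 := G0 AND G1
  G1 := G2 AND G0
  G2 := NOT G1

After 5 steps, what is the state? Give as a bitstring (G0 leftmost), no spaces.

Step 1: G0=G0&G1=0&1=0 G1=G2&G0=0&0=0 G2=NOT G1=NOT 1=0 -> 000
Step 2: G0=G0&G1=0&0=0 G1=G2&G0=0&0=0 G2=NOT G1=NOT 0=1 -> 001
Step 3: G0=G0&G1=0&0=0 G1=G2&G0=1&0=0 G2=NOT G1=NOT 0=1 -> 001
Step 4: G0=G0&G1=0&0=0 G1=G2&G0=1&0=0 G2=NOT G1=NOT 0=1 -> 001
Step 5: G0=G0&G1=0&0=0 G1=G2&G0=1&0=0 G2=NOT G1=NOT 0=1 -> 001

001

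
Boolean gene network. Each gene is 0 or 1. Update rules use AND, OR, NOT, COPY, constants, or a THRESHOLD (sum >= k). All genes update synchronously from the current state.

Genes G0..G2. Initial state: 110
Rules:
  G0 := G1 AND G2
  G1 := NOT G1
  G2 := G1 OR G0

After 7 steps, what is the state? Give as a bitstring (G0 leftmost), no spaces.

Step 1: G0=G1&G2=1&0=0 G1=NOT G1=NOT 1=0 G2=G1|G0=1|1=1 -> 001
Step 2: G0=G1&G2=0&1=0 G1=NOT G1=NOT 0=1 G2=G1|G0=0|0=0 -> 010
Step 3: G0=G1&G2=1&0=0 G1=NOT G1=NOT 1=0 G2=G1|G0=1|0=1 -> 001
Step 4: G0=G1&G2=0&1=0 G1=NOT G1=NOT 0=1 G2=G1|G0=0|0=0 -> 010
Step 5: G0=G1&G2=1&0=0 G1=NOT G1=NOT 1=0 G2=G1|G0=1|0=1 -> 001
Step 6: G0=G1&G2=0&1=0 G1=NOT G1=NOT 0=1 G2=G1|G0=0|0=0 -> 010
Step 7: G0=G1&G2=1&0=0 G1=NOT G1=NOT 1=0 G2=G1|G0=1|0=1 -> 001

001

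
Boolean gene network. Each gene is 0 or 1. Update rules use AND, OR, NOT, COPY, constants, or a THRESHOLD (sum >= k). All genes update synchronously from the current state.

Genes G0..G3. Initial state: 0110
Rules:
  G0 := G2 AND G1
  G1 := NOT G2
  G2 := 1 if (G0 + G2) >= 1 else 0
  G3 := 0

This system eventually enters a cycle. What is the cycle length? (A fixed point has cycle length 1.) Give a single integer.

Answer: 1

Derivation:
Step 0: 0110
Step 1: G0=G2&G1=1&1=1 G1=NOT G2=NOT 1=0 G2=(0+1>=1)=1 G3=0(const) -> 1010
Step 2: G0=G2&G1=1&0=0 G1=NOT G2=NOT 1=0 G2=(1+1>=1)=1 G3=0(const) -> 0010
Step 3: G0=G2&G1=1&0=0 G1=NOT G2=NOT 1=0 G2=(0+1>=1)=1 G3=0(const) -> 0010
State from step 3 equals state from step 2 -> cycle length 1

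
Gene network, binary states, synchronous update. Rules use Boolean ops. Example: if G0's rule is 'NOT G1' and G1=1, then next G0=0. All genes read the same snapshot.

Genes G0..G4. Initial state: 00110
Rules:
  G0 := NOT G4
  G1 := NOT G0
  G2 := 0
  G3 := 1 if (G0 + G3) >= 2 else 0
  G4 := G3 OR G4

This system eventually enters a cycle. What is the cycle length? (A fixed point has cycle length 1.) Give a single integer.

Answer: 1

Derivation:
Step 0: 00110
Step 1: G0=NOT G4=NOT 0=1 G1=NOT G0=NOT 0=1 G2=0(const) G3=(0+1>=2)=0 G4=G3|G4=1|0=1 -> 11001
Step 2: G0=NOT G4=NOT 1=0 G1=NOT G0=NOT 1=0 G2=0(const) G3=(1+0>=2)=0 G4=G3|G4=0|1=1 -> 00001
Step 3: G0=NOT G4=NOT 1=0 G1=NOT G0=NOT 0=1 G2=0(const) G3=(0+0>=2)=0 G4=G3|G4=0|1=1 -> 01001
Step 4: G0=NOT G4=NOT 1=0 G1=NOT G0=NOT 0=1 G2=0(const) G3=(0+0>=2)=0 G4=G3|G4=0|1=1 -> 01001
State from step 4 equals state from step 3 -> cycle length 1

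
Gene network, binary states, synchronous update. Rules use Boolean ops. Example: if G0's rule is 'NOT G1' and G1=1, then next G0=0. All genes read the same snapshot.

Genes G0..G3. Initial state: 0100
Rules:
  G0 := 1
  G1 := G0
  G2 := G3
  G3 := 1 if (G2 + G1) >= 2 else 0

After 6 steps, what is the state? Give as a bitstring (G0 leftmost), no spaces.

Step 1: G0=1(const) G1=G0=0 G2=G3=0 G3=(0+1>=2)=0 -> 1000
Step 2: G0=1(const) G1=G0=1 G2=G3=0 G3=(0+0>=2)=0 -> 1100
Step 3: G0=1(const) G1=G0=1 G2=G3=0 G3=(0+1>=2)=0 -> 1100
Step 4: G0=1(const) G1=G0=1 G2=G3=0 G3=(0+1>=2)=0 -> 1100
Step 5: G0=1(const) G1=G0=1 G2=G3=0 G3=(0+1>=2)=0 -> 1100
Step 6: G0=1(const) G1=G0=1 G2=G3=0 G3=(0+1>=2)=0 -> 1100

1100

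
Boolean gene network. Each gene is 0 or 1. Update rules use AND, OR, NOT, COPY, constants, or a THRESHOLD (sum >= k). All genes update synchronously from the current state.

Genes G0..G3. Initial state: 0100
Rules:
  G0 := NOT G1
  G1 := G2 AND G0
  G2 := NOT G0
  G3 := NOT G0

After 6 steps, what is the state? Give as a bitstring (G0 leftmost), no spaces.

Step 1: G0=NOT G1=NOT 1=0 G1=G2&G0=0&0=0 G2=NOT G0=NOT 0=1 G3=NOT G0=NOT 0=1 -> 0011
Step 2: G0=NOT G1=NOT 0=1 G1=G2&G0=1&0=0 G2=NOT G0=NOT 0=1 G3=NOT G0=NOT 0=1 -> 1011
Step 3: G0=NOT G1=NOT 0=1 G1=G2&G0=1&1=1 G2=NOT G0=NOT 1=0 G3=NOT G0=NOT 1=0 -> 1100
Step 4: G0=NOT G1=NOT 1=0 G1=G2&G0=0&1=0 G2=NOT G0=NOT 1=0 G3=NOT G0=NOT 1=0 -> 0000
Step 5: G0=NOT G1=NOT 0=1 G1=G2&G0=0&0=0 G2=NOT G0=NOT 0=1 G3=NOT G0=NOT 0=1 -> 1011
Step 6: G0=NOT G1=NOT 0=1 G1=G2&G0=1&1=1 G2=NOT G0=NOT 1=0 G3=NOT G0=NOT 1=0 -> 1100

1100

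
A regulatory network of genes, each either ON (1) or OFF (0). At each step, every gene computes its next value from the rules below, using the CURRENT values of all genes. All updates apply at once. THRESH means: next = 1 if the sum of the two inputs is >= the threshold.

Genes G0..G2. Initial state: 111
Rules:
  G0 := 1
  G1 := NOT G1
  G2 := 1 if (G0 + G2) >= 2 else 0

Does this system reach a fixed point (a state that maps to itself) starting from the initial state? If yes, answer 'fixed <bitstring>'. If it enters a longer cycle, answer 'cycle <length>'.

Step 0: 111
Step 1: G0=1(const) G1=NOT G1=NOT 1=0 G2=(1+1>=2)=1 -> 101
Step 2: G0=1(const) G1=NOT G1=NOT 0=1 G2=(1+1>=2)=1 -> 111
Cycle of length 2 starting at step 0 -> no fixed point

Answer: cycle 2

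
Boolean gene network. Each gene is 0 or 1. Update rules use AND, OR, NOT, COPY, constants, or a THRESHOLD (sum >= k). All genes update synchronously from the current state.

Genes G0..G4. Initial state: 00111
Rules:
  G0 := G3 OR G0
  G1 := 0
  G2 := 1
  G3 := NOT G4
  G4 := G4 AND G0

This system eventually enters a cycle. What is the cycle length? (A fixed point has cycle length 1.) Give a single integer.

Step 0: 00111
Step 1: G0=G3|G0=1|0=1 G1=0(const) G2=1(const) G3=NOT G4=NOT 1=0 G4=G4&G0=1&0=0 -> 10100
Step 2: G0=G3|G0=0|1=1 G1=0(const) G2=1(const) G3=NOT G4=NOT 0=1 G4=G4&G0=0&1=0 -> 10110
Step 3: G0=G3|G0=1|1=1 G1=0(const) G2=1(const) G3=NOT G4=NOT 0=1 G4=G4&G0=0&1=0 -> 10110
State from step 3 equals state from step 2 -> cycle length 1

Answer: 1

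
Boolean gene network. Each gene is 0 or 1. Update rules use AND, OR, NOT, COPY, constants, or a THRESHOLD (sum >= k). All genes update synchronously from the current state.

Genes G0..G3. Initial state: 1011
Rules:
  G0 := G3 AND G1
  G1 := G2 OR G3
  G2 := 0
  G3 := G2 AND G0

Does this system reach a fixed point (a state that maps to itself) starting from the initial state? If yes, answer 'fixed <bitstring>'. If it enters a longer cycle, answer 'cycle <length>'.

Step 0: 1011
Step 1: G0=G3&G1=1&0=0 G1=G2|G3=1|1=1 G2=0(const) G3=G2&G0=1&1=1 -> 0101
Step 2: G0=G3&G1=1&1=1 G1=G2|G3=0|1=1 G2=0(const) G3=G2&G0=0&0=0 -> 1100
Step 3: G0=G3&G1=0&1=0 G1=G2|G3=0|0=0 G2=0(const) G3=G2&G0=0&1=0 -> 0000
Step 4: G0=G3&G1=0&0=0 G1=G2|G3=0|0=0 G2=0(const) G3=G2&G0=0&0=0 -> 0000
Fixed point reached at step 3: 0000

Answer: fixed 0000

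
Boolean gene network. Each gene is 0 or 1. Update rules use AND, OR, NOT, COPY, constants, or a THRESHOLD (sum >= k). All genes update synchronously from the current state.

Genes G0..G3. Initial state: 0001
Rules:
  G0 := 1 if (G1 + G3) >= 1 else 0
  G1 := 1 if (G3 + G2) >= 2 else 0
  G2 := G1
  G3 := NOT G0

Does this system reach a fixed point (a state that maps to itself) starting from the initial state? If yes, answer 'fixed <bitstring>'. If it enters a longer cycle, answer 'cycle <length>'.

Step 0: 0001
Step 1: G0=(0+1>=1)=1 G1=(1+0>=2)=0 G2=G1=0 G3=NOT G0=NOT 0=1 -> 1001
Step 2: G0=(0+1>=1)=1 G1=(1+0>=2)=0 G2=G1=0 G3=NOT G0=NOT 1=0 -> 1000
Step 3: G0=(0+0>=1)=0 G1=(0+0>=2)=0 G2=G1=0 G3=NOT G0=NOT 1=0 -> 0000
Step 4: G0=(0+0>=1)=0 G1=(0+0>=2)=0 G2=G1=0 G3=NOT G0=NOT 0=1 -> 0001
Cycle of length 4 starting at step 0 -> no fixed point

Answer: cycle 4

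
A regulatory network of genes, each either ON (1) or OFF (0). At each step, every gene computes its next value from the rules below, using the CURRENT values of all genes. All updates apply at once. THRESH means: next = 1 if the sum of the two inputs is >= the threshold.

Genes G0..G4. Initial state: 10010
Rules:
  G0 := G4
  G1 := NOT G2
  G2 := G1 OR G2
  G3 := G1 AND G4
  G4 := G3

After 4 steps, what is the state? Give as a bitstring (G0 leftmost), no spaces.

Step 1: G0=G4=0 G1=NOT G2=NOT 0=1 G2=G1|G2=0|0=0 G3=G1&G4=0&0=0 G4=G3=1 -> 01001
Step 2: G0=G4=1 G1=NOT G2=NOT 0=1 G2=G1|G2=1|0=1 G3=G1&G4=1&1=1 G4=G3=0 -> 11110
Step 3: G0=G4=0 G1=NOT G2=NOT 1=0 G2=G1|G2=1|1=1 G3=G1&G4=1&0=0 G4=G3=1 -> 00101
Step 4: G0=G4=1 G1=NOT G2=NOT 1=0 G2=G1|G2=0|1=1 G3=G1&G4=0&1=0 G4=G3=0 -> 10100

10100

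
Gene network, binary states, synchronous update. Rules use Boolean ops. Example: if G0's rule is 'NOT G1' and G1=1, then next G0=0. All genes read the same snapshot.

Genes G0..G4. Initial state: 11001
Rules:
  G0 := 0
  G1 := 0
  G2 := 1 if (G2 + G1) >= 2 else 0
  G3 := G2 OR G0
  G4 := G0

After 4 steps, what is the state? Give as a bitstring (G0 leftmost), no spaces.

Step 1: G0=0(const) G1=0(const) G2=(0+1>=2)=0 G3=G2|G0=0|1=1 G4=G0=1 -> 00011
Step 2: G0=0(const) G1=0(const) G2=(0+0>=2)=0 G3=G2|G0=0|0=0 G4=G0=0 -> 00000
Step 3: G0=0(const) G1=0(const) G2=(0+0>=2)=0 G3=G2|G0=0|0=0 G4=G0=0 -> 00000
Step 4: G0=0(const) G1=0(const) G2=(0+0>=2)=0 G3=G2|G0=0|0=0 G4=G0=0 -> 00000

00000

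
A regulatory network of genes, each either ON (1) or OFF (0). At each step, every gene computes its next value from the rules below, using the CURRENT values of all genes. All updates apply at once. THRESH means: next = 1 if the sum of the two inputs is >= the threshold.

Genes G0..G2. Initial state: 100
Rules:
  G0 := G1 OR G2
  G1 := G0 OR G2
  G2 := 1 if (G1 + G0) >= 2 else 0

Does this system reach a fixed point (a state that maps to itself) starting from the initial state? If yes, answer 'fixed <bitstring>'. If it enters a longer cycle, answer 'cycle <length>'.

Step 0: 100
Step 1: G0=G1|G2=0|0=0 G1=G0|G2=1|0=1 G2=(0+1>=2)=0 -> 010
Step 2: G0=G1|G2=1|0=1 G1=G0|G2=0|0=0 G2=(1+0>=2)=0 -> 100
Cycle of length 2 starting at step 0 -> no fixed point

Answer: cycle 2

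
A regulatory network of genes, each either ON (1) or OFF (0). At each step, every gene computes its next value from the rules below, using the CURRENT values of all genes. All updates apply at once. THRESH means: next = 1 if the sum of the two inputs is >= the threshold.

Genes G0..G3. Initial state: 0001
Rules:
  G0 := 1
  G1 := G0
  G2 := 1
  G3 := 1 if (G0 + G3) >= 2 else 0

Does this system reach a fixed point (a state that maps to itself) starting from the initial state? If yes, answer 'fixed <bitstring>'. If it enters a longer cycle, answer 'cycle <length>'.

Step 0: 0001
Step 1: G0=1(const) G1=G0=0 G2=1(const) G3=(0+1>=2)=0 -> 1010
Step 2: G0=1(const) G1=G0=1 G2=1(const) G3=(1+0>=2)=0 -> 1110
Step 3: G0=1(const) G1=G0=1 G2=1(const) G3=(1+0>=2)=0 -> 1110
Fixed point reached at step 2: 1110

Answer: fixed 1110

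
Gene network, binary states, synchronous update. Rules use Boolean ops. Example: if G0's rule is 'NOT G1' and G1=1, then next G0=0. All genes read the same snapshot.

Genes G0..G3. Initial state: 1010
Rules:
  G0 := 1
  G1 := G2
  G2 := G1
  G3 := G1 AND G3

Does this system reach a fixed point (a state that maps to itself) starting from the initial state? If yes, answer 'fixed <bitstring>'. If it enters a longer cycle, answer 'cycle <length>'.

Step 0: 1010
Step 1: G0=1(const) G1=G2=1 G2=G1=0 G3=G1&G3=0&0=0 -> 1100
Step 2: G0=1(const) G1=G2=0 G2=G1=1 G3=G1&G3=1&0=0 -> 1010
Cycle of length 2 starting at step 0 -> no fixed point

Answer: cycle 2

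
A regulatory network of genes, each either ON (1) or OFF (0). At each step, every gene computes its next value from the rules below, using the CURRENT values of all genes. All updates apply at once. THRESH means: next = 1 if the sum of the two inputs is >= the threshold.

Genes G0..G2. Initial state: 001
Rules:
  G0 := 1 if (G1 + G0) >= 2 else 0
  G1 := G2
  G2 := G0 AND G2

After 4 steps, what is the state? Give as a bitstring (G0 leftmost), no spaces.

Step 1: G0=(0+0>=2)=0 G1=G2=1 G2=G0&G2=0&1=0 -> 010
Step 2: G0=(1+0>=2)=0 G1=G2=0 G2=G0&G2=0&0=0 -> 000
Step 3: G0=(0+0>=2)=0 G1=G2=0 G2=G0&G2=0&0=0 -> 000
Step 4: G0=(0+0>=2)=0 G1=G2=0 G2=G0&G2=0&0=0 -> 000

000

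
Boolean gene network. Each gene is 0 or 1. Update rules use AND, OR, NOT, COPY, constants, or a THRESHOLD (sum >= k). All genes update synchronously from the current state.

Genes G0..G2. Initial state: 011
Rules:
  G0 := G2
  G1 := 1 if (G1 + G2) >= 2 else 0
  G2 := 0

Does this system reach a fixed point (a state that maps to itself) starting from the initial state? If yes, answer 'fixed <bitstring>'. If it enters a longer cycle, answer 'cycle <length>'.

Answer: fixed 000

Derivation:
Step 0: 011
Step 1: G0=G2=1 G1=(1+1>=2)=1 G2=0(const) -> 110
Step 2: G0=G2=0 G1=(1+0>=2)=0 G2=0(const) -> 000
Step 3: G0=G2=0 G1=(0+0>=2)=0 G2=0(const) -> 000
Fixed point reached at step 2: 000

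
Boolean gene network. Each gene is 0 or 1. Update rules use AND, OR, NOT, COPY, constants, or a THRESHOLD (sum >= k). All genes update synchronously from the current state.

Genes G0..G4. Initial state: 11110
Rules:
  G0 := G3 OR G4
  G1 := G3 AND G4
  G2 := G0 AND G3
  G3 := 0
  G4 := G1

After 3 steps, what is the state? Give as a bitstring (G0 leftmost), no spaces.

Step 1: G0=G3|G4=1|0=1 G1=G3&G4=1&0=0 G2=G0&G3=1&1=1 G3=0(const) G4=G1=1 -> 10101
Step 2: G0=G3|G4=0|1=1 G1=G3&G4=0&1=0 G2=G0&G3=1&0=0 G3=0(const) G4=G1=0 -> 10000
Step 3: G0=G3|G4=0|0=0 G1=G3&G4=0&0=0 G2=G0&G3=1&0=0 G3=0(const) G4=G1=0 -> 00000

00000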